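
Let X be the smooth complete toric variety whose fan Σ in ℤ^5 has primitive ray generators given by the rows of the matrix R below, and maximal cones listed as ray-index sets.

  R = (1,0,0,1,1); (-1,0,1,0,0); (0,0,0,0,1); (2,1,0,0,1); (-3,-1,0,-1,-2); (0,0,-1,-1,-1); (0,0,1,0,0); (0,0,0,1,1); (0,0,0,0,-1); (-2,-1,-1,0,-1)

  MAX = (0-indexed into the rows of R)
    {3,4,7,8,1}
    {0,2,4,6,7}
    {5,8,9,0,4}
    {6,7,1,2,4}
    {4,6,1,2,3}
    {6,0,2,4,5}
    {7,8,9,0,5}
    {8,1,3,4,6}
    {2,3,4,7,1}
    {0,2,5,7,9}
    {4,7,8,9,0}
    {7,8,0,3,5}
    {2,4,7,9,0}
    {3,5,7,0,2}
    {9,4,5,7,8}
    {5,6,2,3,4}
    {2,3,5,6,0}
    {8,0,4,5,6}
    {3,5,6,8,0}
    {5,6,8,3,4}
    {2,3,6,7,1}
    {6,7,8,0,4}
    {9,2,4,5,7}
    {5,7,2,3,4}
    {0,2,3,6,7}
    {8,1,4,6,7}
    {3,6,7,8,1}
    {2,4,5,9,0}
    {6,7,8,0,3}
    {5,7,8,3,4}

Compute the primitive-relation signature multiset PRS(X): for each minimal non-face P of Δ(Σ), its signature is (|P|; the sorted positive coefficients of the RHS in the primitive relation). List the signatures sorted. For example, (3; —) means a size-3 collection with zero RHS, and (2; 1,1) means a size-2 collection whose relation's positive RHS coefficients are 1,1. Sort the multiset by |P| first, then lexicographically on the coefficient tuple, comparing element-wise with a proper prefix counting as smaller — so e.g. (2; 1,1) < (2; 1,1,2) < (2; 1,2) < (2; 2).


10 minimal non-faces of Δ(Σ) (on 10 rays):

  P = {2,8}:  v_{2} + v_{8} = 0  ⟹  sig = (2; —)
  P = {0,1}:  v_{0} + v_{1} = v_{6} + v_{7}  ⟹  sig = (2; 1,1)
  P = {1,5}:  v_{1} + v_{5} = v_{3} + v_{4}  ⟹  sig = (2; 1,1)
  P = {1,9}:  v_{1} + v_{9} = v_{4} + v_{7}  ⟹  sig = (2; 1,1)
  P = {3,9}:  v_{3} + v_{9} = v_{5} + v_{7}  ⟹  sig = (2; 1,1)
  P = {6,9}:  v_{6} + v_{9} = v_{0} + v_{4}  ⟹  sig = (2; 1,1)
  P = {0,3,4}:  v_{0} + v_{3} + v_{4} = 0  ⟹  sig = (3; —)
  P = {5,6,7}:  v_{5} + v_{6} + v_{7} = 0  ⟹  sig = (3; —)
  P = {0,4,5,7}:  v_{0} + v_{4} + v_{5} + v_{7} = v_{9}  ⟹  sig = (4; 1)
  P = {3,4,6,7}:  v_{3} + v_{4} + v_{6} + v_{7} = v_{1}  ⟹  sig = (4; 1)

Signatures (|P|; sorted positive RHS coefficients), sorted:
    |P|=2: 6 collections, coeffs (), (1,1), (1,1), (1,1), (1,1), (1,1)
    |P|=3: 2 collections, coeffs (), ()
    |P|=4: 2 collections, coeffs (1), (1)


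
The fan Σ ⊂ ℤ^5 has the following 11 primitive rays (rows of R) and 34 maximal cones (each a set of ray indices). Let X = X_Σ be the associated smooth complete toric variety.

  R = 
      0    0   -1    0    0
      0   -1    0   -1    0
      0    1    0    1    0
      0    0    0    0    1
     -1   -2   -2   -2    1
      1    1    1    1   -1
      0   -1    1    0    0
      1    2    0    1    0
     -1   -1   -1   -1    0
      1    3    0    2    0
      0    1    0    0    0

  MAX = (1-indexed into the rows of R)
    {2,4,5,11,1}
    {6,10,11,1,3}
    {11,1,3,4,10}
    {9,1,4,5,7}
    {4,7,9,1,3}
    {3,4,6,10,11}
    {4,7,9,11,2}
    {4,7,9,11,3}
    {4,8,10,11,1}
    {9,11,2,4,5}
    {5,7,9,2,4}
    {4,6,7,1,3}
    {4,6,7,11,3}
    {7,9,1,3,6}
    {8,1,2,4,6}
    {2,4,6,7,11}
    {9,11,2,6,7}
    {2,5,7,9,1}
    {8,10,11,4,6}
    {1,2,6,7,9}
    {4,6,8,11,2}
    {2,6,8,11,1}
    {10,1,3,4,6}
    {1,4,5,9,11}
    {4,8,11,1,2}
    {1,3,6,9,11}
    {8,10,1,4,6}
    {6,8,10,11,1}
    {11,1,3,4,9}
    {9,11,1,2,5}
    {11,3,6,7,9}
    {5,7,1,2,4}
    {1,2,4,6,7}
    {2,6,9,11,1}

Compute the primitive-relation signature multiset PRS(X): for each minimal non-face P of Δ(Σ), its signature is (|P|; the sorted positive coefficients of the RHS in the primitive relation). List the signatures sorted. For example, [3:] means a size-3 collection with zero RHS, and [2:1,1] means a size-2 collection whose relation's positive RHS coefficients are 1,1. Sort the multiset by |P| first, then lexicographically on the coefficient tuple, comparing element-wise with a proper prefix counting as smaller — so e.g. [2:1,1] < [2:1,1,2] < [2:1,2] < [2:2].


The 16 primitive collections of Σ (r=11, n=5):

  P={2,3}:  v_{2} + v_{3} = 0  ⇒ sig = [2:]
  P={2,10}:  v_{2} + v_{10} = v_{8}  ⇒ sig = [2:1]
  P={3,8}:  v_{3} + v_{8} = v_{10}  ⇒ sig = [2:1]
  P={5,6}:  v_{5} + v_{6} = v_{1} + v_{2}  ⇒ sig = [2:1,1]
  P={7,8}:  v_{7} + v_{8} = v_{4} + v_{6}  ⇒ sig = [2:1,1]
  P={8,9}:  v_{8} + v_{9} = v_{1} + v_{11}  ⇒ sig = [2:1,1]
  P={3,5}:  v_{3} + v_{5} = v_{1} + v_{4} + v_{9}  ⇒ sig = [2:1,1,1]
  P={7,10}:  v_{7} + v_{10} = v_{3} + v_{4} + v_{6}  ⇒ sig = [2:1,1,1]
  P={9,10}:  v_{9} + v_{10} = v_{1} + v_{3} + v_{11}  ⇒ sig = [2:1,1,1]
  P={5,8}:  v_{5} + v_{8} = 2·v_{1} + v_{2} + v_{4} + v_{11}  ⇒ sig = [2:1,1,1,2]
  P={5,10}:  v_{5} + v_{10} = 2·v_{1} + v_{4} + v_{11}  ⇒ sig = [2:1,1,2]
  P={1,7,11}:  v_{1} + v_{7} + v_{11} = 0  ⇒ sig = [3:]
  P={4,6,9}:  v_{4} + v_{6} + v_{9} = 0  ⇒ sig = [3:]
  P={5,7,11}:  v_{5} + v_{7} + v_{11} = v_{2} + v_{4} + v_{9}  ⇒ sig = [3:1,1,1]
  P={1,2,4,9}:  v_{1} + v_{2} + v_{4} + v_{9} = v_{5}  ⇒ sig = [4:1]
  P={1,4,6,11}:  v_{1} + v_{4} + v_{6} + v_{11} = v_{8}  ⇒ sig = [4:1]

Signatures (|P|; sorted positive RHS coefficients), sorted:
    |P|=2: 11 collections, coeffs (), (1), (1), (1,1), (1,1), (1,1), (1,1,1), (1,1,1), (1,1,1), (1,1,1,2), (1,1,2)
    |P|=3: 3 collections, coeffs (), (), (1,1,1)
    |P|=4: 2 collections, coeffs (1), (1)


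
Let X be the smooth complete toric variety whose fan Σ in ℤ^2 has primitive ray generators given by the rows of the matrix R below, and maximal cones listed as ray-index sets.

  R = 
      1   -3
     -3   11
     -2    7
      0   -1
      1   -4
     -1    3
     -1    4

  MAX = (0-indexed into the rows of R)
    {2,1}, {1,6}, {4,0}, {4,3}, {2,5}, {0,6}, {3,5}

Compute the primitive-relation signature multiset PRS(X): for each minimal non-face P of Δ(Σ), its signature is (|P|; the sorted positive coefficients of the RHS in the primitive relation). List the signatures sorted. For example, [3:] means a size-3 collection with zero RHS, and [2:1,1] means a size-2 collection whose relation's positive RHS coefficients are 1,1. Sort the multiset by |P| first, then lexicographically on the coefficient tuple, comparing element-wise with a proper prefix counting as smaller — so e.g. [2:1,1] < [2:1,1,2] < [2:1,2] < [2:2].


Primitive collections (14):

  P={0,5}:  v_{0} + v_{5} = 0 — sig = [2:]
  P={4,6}:  v_{4} + v_{6} = 0 — sig = [2:]
  P={0,2}:  v_{0} + v_{2} = v_{6} — sig = [2:1]
  P={0,3}:  v_{0} + v_{3} = v_{4} — sig = [2:1]
  P={1,4}:  v_{1} + v_{4} = v_{2} — sig = [2:1]
  P={2,4}:  v_{2} + v_{4} = v_{5} — sig = [2:1]
  P={2,6}:  v_{2} + v_{6} = v_{1} — sig = [2:1]
  P={3,6}:  v_{3} + v_{6} = v_{5} — sig = [2:1]
  P={4,5}:  v_{4} + v_{5} = v_{3} — sig = [2:1]
  P={5,6}:  v_{5} + v_{6} = v_{2} — sig = [2:1]
  P={1,3}:  v_{1} + v_{3} = v_{2} + v_{5} — sig = [2:1,1]
  P={0,1}:  v_{0} + v_{1} = 2·v_{6} — sig = [2:2]
  P={1,5}:  v_{1} + v_{5} = 2·v_{2} — sig = [2:2]
  P={2,3}:  v_{2} + v_{3} = 2·v_{5} — sig = [2:2]

so the primitive-relation signature multiset is
[[2:], [2:], [2:1], [2:1], [2:1], [2:1], [2:1], [2:1], [2:1], [2:1], [2:1,1], [2:2], [2:2], [2:2]]


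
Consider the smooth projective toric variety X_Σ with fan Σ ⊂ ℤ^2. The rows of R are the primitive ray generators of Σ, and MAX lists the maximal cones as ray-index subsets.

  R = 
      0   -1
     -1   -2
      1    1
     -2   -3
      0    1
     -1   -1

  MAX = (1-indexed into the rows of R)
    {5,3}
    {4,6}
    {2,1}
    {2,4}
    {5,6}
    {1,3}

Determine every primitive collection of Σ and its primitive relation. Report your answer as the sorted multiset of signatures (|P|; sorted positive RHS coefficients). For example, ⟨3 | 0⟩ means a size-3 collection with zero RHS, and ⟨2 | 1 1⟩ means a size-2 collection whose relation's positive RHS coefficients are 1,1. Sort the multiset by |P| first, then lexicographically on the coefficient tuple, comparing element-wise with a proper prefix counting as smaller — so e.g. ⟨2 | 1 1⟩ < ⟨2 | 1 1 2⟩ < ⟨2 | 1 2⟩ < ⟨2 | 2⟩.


Primitive collections (9):

  {1,5}:  v_{1} + v_{5} = 0 ; sig = ⟨2 | 0⟩
  {3,6}:  v_{3} + v_{6} = 0 ; sig = ⟨2 | 0⟩
  {1,6}:  v_{1} + v_{6} = v_{2} ; sig = ⟨2 | 1⟩
  {2,3}:  v_{2} + v_{3} = v_{1} ; sig = ⟨2 | 1⟩
  {2,5}:  v_{2} + v_{5} = v_{6} ; sig = ⟨2 | 1⟩
  {2,6}:  v_{2} + v_{6} = v_{4} ; sig = ⟨2 | 1⟩
  {3,4}:  v_{3} + v_{4} = v_{2} ; sig = ⟨2 | 1⟩
  {1,4}:  v_{1} + v_{4} = 2·v_{2} ; sig = ⟨2 | 2⟩
  {4,5}:  v_{4} + v_{5} = 2·v_{6} ; sig = ⟨2 | 2⟩

Hence PRS(X_Σ) =
    |P|=2: 9 collections, coeffs (), (), (1), (1), (1), (1), (1), (2), (2)


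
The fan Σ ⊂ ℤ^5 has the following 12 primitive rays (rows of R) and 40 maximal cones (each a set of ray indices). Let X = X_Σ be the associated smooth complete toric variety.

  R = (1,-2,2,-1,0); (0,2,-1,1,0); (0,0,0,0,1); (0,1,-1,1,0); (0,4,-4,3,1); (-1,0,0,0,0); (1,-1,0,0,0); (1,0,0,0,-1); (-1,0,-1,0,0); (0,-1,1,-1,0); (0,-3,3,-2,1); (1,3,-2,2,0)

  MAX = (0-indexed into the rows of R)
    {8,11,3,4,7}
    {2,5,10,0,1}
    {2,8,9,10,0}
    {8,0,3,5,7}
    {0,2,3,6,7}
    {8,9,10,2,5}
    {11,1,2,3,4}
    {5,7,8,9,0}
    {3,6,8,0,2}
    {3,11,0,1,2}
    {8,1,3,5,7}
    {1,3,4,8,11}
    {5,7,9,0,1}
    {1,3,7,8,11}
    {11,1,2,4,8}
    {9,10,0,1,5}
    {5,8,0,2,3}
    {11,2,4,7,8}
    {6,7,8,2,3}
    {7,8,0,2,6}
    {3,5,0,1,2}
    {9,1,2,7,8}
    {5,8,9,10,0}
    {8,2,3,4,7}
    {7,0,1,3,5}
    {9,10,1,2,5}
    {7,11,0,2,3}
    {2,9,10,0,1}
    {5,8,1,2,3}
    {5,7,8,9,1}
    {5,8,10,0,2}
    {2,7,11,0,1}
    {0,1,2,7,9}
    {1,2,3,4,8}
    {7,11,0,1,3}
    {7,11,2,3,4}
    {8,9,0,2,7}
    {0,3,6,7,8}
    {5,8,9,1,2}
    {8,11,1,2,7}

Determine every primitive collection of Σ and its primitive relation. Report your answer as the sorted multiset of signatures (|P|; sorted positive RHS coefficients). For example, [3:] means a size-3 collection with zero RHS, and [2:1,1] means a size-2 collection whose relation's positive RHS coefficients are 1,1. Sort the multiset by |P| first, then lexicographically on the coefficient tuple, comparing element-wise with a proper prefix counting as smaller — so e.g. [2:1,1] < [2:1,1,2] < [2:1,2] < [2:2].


Primitive collections (25):

  P={3,9}:  v_{3} + v_{9} = 0  ⟹  sig = [2:]
  P={5,11}:  v_{5} + v_{11} = v_{1} + v_{3}  ⟹  sig = [2:1,1]
  P={7,10}:  v_{7} + v_{10} = v_{0} + v_{9}  ⟹  sig = [2:1,1]
  P={1,6}:  v_{1} + v_{6} = v_{2} + v_{3} + v_{7}  ⟹  sig = [2:1,1,1]
  P={3,10}:  v_{3} + v_{10} = v_{0} + v_{2} + v_{5}  ⟹  sig = [2:1,1,1]
  P={4,9}:  v_{4} + v_{9} = v_{2} + v_{8} + v_{11}  ⟹  sig = [2:1,1,1]
  P={5,6}:  v_{5} + v_{6} = v_{0} + v_{3} + v_{8}  ⟹  sig = [2:1,1,1]
  P={9,11}:  v_{9} + v_{11} = v_{1} + v_{2} + v_{7}  ⟹  sig = [2:1,1,1]
  P={10,11}:  v_{10} + v_{11} = v_{0} + v_{1} + v_{2}  ⟹  sig = [2:1,1,1]
  P={6,9}:  v_{6} + v_{9} = v_{0} + v_{2} + v_{7} + v_{8}  ⟹  sig = [2:1,1,1,1]
  P={4,5}:  v_{4} + v_{5} = v_{1} + v_{2} + 2·v_{3} + v_{8}  ⟹  sig = [2:1,1,1,2]
  P={6,10}:  v_{6} + v_{10} = 2·v_{0} + v_{2} + v_{8}  ⟹  sig = [2:1,1,2]
  P={4,10}:  v_{4} + v_{10} = 2·v_{2} + v_{3}  ⟹  sig = [2:1,2]
  P={0,4}:  v_{0} + v_{4} = 2·v_{2} + 2·v_{3} + v_{7}  ⟹  sig = [2:1,2,2]
  P={4,6}:  v_{4} + v_{6} = 3·v_{2} + 3·v_{3} + 2·v_{7} + v_{8}  ⟹  sig = [2:1,2,3,3]
  P={6,11}:  v_{6} + v_{11} = 2·v_{2} + 2·v_{3} + 2·v_{7}  ⟹  sig = [2:2,2,2]
  P={0,1,8}:  v_{0} + v_{1} + v_{8} = 0  ⟹  sig = [3:]
  P={2,5,7}:  v_{2} + v_{5} + v_{7} = 0  ⟹  sig = [3:]
  P={0,8,11}:  v_{0} + v_{8} + v_{11} = v_{2} + v_{3} + v_{7}  ⟹  sig = [3:1,1,1]
  P={1,8,10}:  v_{1} + v_{8} + v_{10} = v_{2} + v_{5} + v_{9}  ⟹  sig = [3:1,1,1]
  P={1,4,7}:  v_{1} + v_{4} + v_{7} = v_{8} + 2·v_{11}  ⟹  sig = [3:1,2]
  P={0,2,5,9}:  v_{0} + v_{2} + v_{5} + v_{9} = v_{10}  ⟹  sig = [4:1]
  P={1,2,3,7}:  v_{1} + v_{2} + v_{3} + v_{7} = v_{11}  ⟹  sig = [4:1]
  P={2,3,8,11}:  v_{2} + v_{3} + v_{8} + v_{11} = v_{4}  ⟹  sig = [4:1]
  P={0,2,3,7,8}:  v_{0} + v_{2} + v_{3} + v_{7} + v_{8} = v_{6}  ⟹  sig = [5:1]

Hence PRS(X_Σ) =
{ [2:],  [2:1,1] ×2,  [2:1,1,1] ×6,  [2:1,1,1,1],  [2:1,1,1,2],  [2:1,1,2],  [2:1,2],  [2:1,2,2],  [2:1,2,3,3],  [2:2,2,2],  [3:] ×2,  [3:1,1,1] ×2,  [3:1,2],  [4:1] ×3,  [5:1] }


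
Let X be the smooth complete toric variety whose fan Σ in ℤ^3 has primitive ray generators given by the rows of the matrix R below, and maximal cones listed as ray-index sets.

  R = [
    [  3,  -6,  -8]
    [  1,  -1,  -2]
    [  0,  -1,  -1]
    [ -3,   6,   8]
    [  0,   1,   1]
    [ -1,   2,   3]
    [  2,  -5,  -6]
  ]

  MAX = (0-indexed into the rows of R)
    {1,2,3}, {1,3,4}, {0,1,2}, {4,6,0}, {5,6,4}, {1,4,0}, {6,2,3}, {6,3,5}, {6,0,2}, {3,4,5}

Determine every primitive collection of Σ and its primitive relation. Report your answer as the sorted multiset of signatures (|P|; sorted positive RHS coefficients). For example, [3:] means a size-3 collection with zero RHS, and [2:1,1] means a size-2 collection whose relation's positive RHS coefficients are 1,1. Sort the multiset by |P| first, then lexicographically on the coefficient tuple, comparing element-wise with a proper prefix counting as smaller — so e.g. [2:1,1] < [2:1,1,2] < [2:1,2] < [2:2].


Σ has 7 primitive collections:

  P={0,3}:  v_{0} + v_{3} = 0  so sig = [2:]
  P={2,4}:  v_{2} + v_{4} = 0  so sig = [2:]
  P={1,5}:  v_{1} + v_{5} = v_{4}  so sig = [2:1]
  P={1,6}:  v_{1} + v_{6} = v_{0}  so sig = [2:1]
  P={0,5}:  v_{0} + v_{5} = v_{4} + v_{6}  so sig = [2:1,1]
  P={2,5}:  v_{2} + v_{5} = v_{3} + v_{6}  so sig = [2:1,1]
  P={3,4,6}:  v_{3} + v_{4} + v_{6} = v_{5}  so sig = [3:1]

Signatures (|P|; sorted positive RHS coefficients), sorted:
    |P|=2: 6 collections, coeffs (), (), (1), (1), (1,1), (1,1)
    |P|=3: 1 collection, coeffs (1)


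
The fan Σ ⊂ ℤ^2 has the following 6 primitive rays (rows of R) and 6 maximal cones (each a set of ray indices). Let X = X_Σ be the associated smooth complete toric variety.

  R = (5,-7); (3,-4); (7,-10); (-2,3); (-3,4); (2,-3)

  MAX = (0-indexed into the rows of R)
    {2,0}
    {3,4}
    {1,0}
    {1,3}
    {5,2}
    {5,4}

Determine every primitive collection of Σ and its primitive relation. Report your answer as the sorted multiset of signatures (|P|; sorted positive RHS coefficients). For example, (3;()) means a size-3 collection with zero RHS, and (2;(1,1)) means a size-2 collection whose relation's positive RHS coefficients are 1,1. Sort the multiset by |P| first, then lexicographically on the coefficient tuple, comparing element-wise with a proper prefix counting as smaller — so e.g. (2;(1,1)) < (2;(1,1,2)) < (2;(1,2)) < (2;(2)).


Σ has 9 primitive collections:

  {1,4}:  v_{1} + v_{4} = 0  ⇒ sig = (2;())
  {3,5}:  v_{3} + v_{5} = 0  ⇒ sig = (2;())
  {0,3}:  v_{0} + v_{3} = v_{1}  ⇒ sig = (2;(1))
  {0,4}:  v_{0} + v_{4} = v_{5}  ⇒ sig = (2;(1))
  {0,5}:  v_{0} + v_{5} = v_{2}  ⇒ sig = (2;(1))
  {1,5}:  v_{1} + v_{5} = v_{0}  ⇒ sig = (2;(1))
  {2,3}:  v_{2} + v_{3} = v_{0}  ⇒ sig = (2;(1))
  {1,2}:  v_{1} + v_{2} = 2·v_{0}  ⇒ sig = (2;(2))
  {2,4}:  v_{2} + v_{4} = 2·v_{5}  ⇒ sig = (2;(2))

Sorted signature multiset PRS(X):
    (2;())
    (2;())
    (2;(1))
    (2;(1))
    (2;(1))
    (2;(1))
    (2;(1))
    (2;(2))
    (2;(2))


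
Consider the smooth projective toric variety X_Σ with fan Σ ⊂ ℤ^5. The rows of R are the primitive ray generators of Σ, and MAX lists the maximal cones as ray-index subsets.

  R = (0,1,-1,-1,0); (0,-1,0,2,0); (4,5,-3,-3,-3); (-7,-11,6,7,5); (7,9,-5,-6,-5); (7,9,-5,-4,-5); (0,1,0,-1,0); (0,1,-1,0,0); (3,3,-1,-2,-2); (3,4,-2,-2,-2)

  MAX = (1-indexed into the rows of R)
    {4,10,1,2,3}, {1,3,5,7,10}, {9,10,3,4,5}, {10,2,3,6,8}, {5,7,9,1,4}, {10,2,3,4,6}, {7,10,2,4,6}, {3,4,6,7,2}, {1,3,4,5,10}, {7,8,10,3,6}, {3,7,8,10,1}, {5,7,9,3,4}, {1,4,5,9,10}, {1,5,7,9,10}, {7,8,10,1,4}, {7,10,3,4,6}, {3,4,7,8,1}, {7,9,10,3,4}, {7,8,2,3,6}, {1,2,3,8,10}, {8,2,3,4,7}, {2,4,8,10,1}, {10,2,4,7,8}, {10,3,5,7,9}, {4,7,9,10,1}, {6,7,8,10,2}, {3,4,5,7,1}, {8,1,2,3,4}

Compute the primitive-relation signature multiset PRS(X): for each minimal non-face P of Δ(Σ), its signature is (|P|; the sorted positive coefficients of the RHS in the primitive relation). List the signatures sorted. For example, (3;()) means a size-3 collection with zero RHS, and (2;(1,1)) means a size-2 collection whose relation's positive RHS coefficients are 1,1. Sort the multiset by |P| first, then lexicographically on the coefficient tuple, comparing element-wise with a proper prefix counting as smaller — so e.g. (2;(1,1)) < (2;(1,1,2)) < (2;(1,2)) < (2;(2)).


|primitive collections| = 14. Relations:

  P={8,9}:  v_{8} + v_{9} = v_{10} — sig = (2;(1))
  P={1,6}:  v_{1} + v_{6} = v_{3} + v_{8} + v_{10} — sig = (2;(1,1,1))
  P={5,8}:  v_{5} + v_{8} = v_{1} + v_{3} + v_{10} — sig = (2;(1,1,1))
  P={2,9}:  v_{2} + v_{9} = v_{3} + v_{4} + 2·v_{10} — sig = (2;(1,1,2))
  P={2,5}:  v_{2} + v_{5} = v_{1} + 2·v_{3} + v_{4} + 2·v_{10} — sig = (2;(1,1,2,2))
  P={6,9}:  v_{6} + v_{9} = 2·v_{3} + v_{4} + v_{7} + 3·v_{10} — sig = (2;(1,1,2,3))
  P={5,6}:  v_{5} + v_{6} = 2·v_{3} + 2·v_{10} — sig = (2;(2,2))
  P={1,2,7}:  v_{1} + v_{2} + v_{7} = v_{8} — sig = (3;(1))
  P={1,3,9}:  v_{1} + v_{3} + v_{9} = v_{5} — sig = (3;(1))
  P={4,6,8}:  v_{4} + v_{6} + v_{8} = 2·v_{2} + v_{7} — sig = (3;(1,2))
  P={2,3,7,10}:  v_{2} + v_{3} + v_{7} + v_{10} = v_{6} — sig = (4;(1))
  P={3,4,8,10}:  v_{3} + v_{4} + v_{8} + v_{10} = v_{2} — sig = (4;(1))
  P={4,5,7,10}:  v_{4} + v_{5} + v_{7} + v_{10} = v_{9} — sig = (4;(1))
  P={1,3,4,7,10}:  v_{1} + v_{3} + v_{4} + v_{7} + v_{10} = 0 — sig = (5;())

Hence PRS(X_Σ) =
[(2;(1)), (2;(1,1,1)), (2;(1,1,1)), (2;(1,1,2)), (2;(1,1,2,2)), (2;(1,1,2,3)), (2;(2,2)), (3;(1)), (3;(1)), (3;(1,2)), (4;(1)), (4;(1)), (4;(1)), (5;())]


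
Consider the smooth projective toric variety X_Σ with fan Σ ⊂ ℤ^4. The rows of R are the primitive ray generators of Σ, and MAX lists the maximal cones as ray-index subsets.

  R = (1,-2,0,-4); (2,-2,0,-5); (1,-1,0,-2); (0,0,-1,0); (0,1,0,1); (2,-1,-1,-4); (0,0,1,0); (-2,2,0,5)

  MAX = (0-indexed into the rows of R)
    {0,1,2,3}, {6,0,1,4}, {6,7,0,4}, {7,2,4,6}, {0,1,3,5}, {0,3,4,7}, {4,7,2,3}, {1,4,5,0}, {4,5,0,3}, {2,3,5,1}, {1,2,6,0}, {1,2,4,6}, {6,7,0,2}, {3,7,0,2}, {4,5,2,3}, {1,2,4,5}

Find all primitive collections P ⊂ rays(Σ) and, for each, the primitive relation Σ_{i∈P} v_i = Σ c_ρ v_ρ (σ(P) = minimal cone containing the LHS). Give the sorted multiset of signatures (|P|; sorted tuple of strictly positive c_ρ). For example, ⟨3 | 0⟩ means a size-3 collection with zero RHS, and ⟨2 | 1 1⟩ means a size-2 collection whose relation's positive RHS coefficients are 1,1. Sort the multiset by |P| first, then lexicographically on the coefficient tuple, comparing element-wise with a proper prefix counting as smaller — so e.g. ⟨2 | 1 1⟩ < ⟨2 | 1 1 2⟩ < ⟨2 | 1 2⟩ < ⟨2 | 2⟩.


7 minimal non-faces of Δ(Σ) (on 8 rays):

  P={1,7}:  v_{1} + v_{7} = 0  →  sig = ⟨2 | 0⟩
  P={3,6}:  v_{3} + v_{6} = 0  →  sig = ⟨2 | 0⟩
  P={5,6}:  v_{5} + v_{6} = v_{1} + v_{4}  →  sig = ⟨2 | 1 1⟩
  P={5,7}:  v_{5} + v_{7} = v_{3} + v_{4}  →  sig = ⟨2 | 1 1⟩
  P={0,2,4}:  v_{0} + v_{2} + v_{4} = v_{1}  →  sig = ⟨3 | 1⟩
  P={1,3,4}:  v_{1} + v_{3} + v_{4} = v_{5}  →  sig = ⟨3 | 1⟩
  P={0,2,5}:  v_{0} + v_{2} + v_{5} = 2·v_{1} + v_{3}  →  sig = ⟨3 | 1 2⟩

Signatures (|P|; sorted positive RHS coefficients), sorted:
[⟨2 | 0⟩, ⟨2 | 0⟩, ⟨2 | 1 1⟩, ⟨2 | 1 1⟩, ⟨3 | 1⟩, ⟨3 | 1⟩, ⟨3 | 1 2⟩]


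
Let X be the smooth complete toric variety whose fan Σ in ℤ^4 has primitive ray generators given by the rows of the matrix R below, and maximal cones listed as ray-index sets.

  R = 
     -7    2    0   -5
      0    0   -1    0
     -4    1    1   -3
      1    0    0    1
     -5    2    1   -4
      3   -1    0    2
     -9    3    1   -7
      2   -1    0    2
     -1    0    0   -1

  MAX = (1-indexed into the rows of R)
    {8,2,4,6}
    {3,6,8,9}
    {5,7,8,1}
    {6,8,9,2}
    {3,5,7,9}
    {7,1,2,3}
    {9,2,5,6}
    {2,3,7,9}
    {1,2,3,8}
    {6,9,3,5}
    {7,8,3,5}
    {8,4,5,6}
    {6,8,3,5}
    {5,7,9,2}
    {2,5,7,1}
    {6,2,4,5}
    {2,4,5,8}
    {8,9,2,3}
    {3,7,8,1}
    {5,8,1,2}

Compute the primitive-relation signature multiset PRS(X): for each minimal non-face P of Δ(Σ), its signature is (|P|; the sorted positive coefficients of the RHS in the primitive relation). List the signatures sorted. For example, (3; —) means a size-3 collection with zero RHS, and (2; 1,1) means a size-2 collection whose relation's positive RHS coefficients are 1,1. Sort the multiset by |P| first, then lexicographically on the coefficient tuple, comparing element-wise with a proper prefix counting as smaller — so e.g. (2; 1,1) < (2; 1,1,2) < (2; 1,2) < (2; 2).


14 minimal non-faces of Δ(Σ) (on 9 rays):

  P={4,9}:  v_{4} + v_{9} = 0  so sig = (2; —)
  P={1,6}:  v_{1} + v_{6} = v_{2} + v_{3}  so sig = (2; 1,1)
  P={3,4}:  v_{3} + v_{4} = v_{5} + v_{8}  so sig = (2; 1,1)
  P={6,7}:  v_{6} + v_{7} = v_{5} + v_{9}  so sig = (2; 1,1)
  P={4,7}:  v_{4} + v_{7} = v_{2} + 2·v_{5} + v_{8}  so sig = (2; 1,1,2)
  P={1,9}:  v_{1} + v_{9} = 2·v_{2} + 2·v_{3}  so sig = (2; 2,2)
  P={1,4}:  v_{1} + v_{4} = 2·v_{2} + 2·v_{5} + 2·v_{8}  so sig = (2; 2,2,2)
  P={2,3,5}:  v_{2} + v_{3} + v_{5} = v_{7}  so sig = (3; 1)
  P={2,3,6}:  v_{2} + v_{3} + v_{6} = v_{9}  so sig = (3; 1)
  P={2,7,8}:  v_{2} + v_{7} + v_{8} = v_{1}  so sig = (3; 1)
  P={5,8,9}:  v_{5} + v_{8} + v_{9} = v_{3}  so sig = (3; 1)
  P={1,3,5}:  v_{1} + v_{3} + v_{5} = 2·v_{7} + v_{8}  so sig = (3; 1,2)
  P={7,8,9}:  v_{7} + v_{8} + v_{9} = v_{2} + 2·v_{3}  so sig = (3; 1,2)
  P={2,5,6,8}:  v_{2} + v_{5} + v_{6} + v_{8} = 0  so sig = (4; —)

so the primitive-relation signature multiset is
[(2; —), (2; 1,1), (2; 1,1), (2; 1,1), (2; 1,1,2), (2; 2,2), (2; 2,2,2), (3; 1), (3; 1), (3; 1), (3; 1), (3; 1,2), (3; 1,2), (4; —)]


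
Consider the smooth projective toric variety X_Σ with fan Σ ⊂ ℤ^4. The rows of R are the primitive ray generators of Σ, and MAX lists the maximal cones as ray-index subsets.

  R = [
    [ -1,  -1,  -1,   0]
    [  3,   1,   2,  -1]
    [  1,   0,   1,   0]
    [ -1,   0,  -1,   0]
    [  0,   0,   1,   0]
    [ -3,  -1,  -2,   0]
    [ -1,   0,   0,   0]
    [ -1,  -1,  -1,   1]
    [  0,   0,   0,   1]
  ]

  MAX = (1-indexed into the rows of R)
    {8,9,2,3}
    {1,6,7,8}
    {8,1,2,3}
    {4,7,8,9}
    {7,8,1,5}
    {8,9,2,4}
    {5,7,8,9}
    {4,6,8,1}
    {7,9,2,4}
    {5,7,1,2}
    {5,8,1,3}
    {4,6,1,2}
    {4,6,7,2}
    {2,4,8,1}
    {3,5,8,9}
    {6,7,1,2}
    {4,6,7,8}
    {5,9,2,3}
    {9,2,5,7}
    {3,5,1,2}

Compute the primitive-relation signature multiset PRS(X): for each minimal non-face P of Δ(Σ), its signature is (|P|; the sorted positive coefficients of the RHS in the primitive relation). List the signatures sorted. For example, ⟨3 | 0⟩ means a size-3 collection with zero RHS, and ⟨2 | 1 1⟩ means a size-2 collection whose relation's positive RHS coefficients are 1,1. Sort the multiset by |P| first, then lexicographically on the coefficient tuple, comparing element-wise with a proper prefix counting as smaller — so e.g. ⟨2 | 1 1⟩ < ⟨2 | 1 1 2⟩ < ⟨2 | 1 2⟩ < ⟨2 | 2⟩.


The 11 primitive collections of Σ (r=9, n=4):

  P={3,4}:  v_{3} + v_{4} = 0 — sig = ⟨2 | 0⟩
  P={1,9}:  v_{1} + v_{9} = v_{8} — sig = ⟨2 | 1⟩
  P={3,7}:  v_{3} + v_{7} = v_{5} — sig = ⟨2 | 1⟩
  P={4,5}:  v_{4} + v_{5} = v_{7} — sig = ⟨2 | 1⟩
  P={3,6}:  v_{3} + v_{6} = v_{1} + v_{7} — sig = ⟨2 | 1 1⟩
  P={6,9}:  v_{6} + v_{9} = v_{4} + v_{7} + v_{8} — sig = ⟨2 | 1 1 1⟩
  P={5,6}:  v_{5} + v_{6} = v_{1} + 2·v_{7} — sig = ⟨2 | 1 2⟩
  P={1,4,7}:  v_{1} + v_{4} + v_{7} = v_{6} — sig = ⟨3 | 1⟩
  P={2,6,8}:  v_{2} + v_{6} + v_{8} = v_{1} — sig = ⟨3 | 1⟩
  P={2,7,8}:  v_{2} + v_{7} + v_{8} = v_{3} — sig = ⟨3 | 1⟩
  P={2,5,8}:  v_{2} + v_{5} + v_{8} = 2·v_{3} — sig = ⟨3 | 2⟩

so the primitive-relation signature multiset is
[⟨2 | 0⟩, ⟨2 | 1⟩, ⟨2 | 1⟩, ⟨2 | 1⟩, ⟨2 | 1 1⟩, ⟨2 | 1 1 1⟩, ⟨2 | 1 2⟩, ⟨3 | 1⟩, ⟨3 | 1⟩, ⟨3 | 1⟩, ⟨3 | 2⟩]


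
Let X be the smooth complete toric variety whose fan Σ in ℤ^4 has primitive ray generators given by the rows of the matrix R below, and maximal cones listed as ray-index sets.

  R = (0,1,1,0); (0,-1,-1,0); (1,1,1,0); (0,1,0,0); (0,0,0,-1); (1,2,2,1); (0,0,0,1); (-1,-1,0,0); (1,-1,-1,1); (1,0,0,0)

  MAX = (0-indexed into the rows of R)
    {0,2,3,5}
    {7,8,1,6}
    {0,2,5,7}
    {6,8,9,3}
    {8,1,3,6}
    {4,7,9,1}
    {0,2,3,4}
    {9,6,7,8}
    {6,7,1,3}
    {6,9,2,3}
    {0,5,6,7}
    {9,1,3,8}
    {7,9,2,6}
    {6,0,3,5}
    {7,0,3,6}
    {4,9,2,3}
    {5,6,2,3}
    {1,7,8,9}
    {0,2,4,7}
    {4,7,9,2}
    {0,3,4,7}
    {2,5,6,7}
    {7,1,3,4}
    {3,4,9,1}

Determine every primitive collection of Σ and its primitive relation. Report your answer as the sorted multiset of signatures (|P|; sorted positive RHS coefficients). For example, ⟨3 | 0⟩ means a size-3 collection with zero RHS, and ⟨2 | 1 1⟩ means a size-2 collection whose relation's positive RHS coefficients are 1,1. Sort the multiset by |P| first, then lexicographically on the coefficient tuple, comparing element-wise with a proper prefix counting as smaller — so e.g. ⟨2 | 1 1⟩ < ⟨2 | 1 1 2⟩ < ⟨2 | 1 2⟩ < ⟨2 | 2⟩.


Σ has 17 primitive collections:

  P = {0,1}:  v_{0} + v_{1} = 0  so sig = ⟨2 | 0⟩
  P = {4,6}:  v_{4} + v_{6} = 0  so sig = ⟨2 | 0⟩
  P = {0,9}:  v_{0} + v_{9} = v_{2}  so sig = ⟨2 | 1⟩
  P = {1,2}:  v_{1} + v_{2} = v_{9}  so sig = ⟨2 | 1⟩
  P = {0,8}:  v_{0} + v_{8} = v_{6} + v_{9}  so sig = ⟨2 | 1 1⟩
  P = {1,5}:  v_{1} + v_{5} = v_{2} + v_{6}  so sig = ⟨2 | 1 1⟩
  P = {4,5}:  v_{4} + v_{5} = v_{0} + v_{2}  so sig = ⟨2 | 1 1⟩
  P = {4,8}:  v_{4} + v_{8} = v_{1} + v_{9}  so sig = ⟨2 | 1 1⟩
  P = {5,8}:  v_{5} + v_{8} = v_{2} + 2·v_{6} + v_{9}  so sig = ⟨2 | 1 1 2⟩
  P = {2,8}:  v_{2} + v_{8} = v_{6} + 2·v_{9}  so sig = ⟨2 | 1 2⟩
  P = {5,9}:  v_{5} + v_{9} = 2·v_{2} + v_{6}  so sig = ⟨2 | 1 2⟩
  P = {3,7,9}:  v_{3} + v_{7} + v_{9} = 0  so sig = ⟨3 | 0⟩
  P = {0,2,6}:  v_{0} + v_{2} + v_{6} = v_{5}  so sig = ⟨3 | 1⟩
  P = {1,6,9}:  v_{1} + v_{6} + v_{9} = v_{8}  so sig = ⟨3 | 1⟩
  P = {2,3,7}:  v_{2} + v_{3} + v_{7} = v_{0}  so sig = ⟨3 | 1⟩
  P = {3,7,8}:  v_{3} + v_{7} + v_{8} = v_{1} + v_{6}  so sig = ⟨3 | 1 1⟩
  P = {3,5,7}:  v_{3} + v_{5} + v_{7} = 2·v_{0} + v_{6}  so sig = ⟨3 | 1 2⟩

Hence PRS(X_Σ) =
    |P|=2: 11 collections, coeffs (), (), (1), (1), (1,1), (1,1), (1,1), (1,1), (1,1,2), (1,2), (1,2)
    |P|=3: 6 collections, coeffs (), (1), (1), (1), (1,1), (1,2)


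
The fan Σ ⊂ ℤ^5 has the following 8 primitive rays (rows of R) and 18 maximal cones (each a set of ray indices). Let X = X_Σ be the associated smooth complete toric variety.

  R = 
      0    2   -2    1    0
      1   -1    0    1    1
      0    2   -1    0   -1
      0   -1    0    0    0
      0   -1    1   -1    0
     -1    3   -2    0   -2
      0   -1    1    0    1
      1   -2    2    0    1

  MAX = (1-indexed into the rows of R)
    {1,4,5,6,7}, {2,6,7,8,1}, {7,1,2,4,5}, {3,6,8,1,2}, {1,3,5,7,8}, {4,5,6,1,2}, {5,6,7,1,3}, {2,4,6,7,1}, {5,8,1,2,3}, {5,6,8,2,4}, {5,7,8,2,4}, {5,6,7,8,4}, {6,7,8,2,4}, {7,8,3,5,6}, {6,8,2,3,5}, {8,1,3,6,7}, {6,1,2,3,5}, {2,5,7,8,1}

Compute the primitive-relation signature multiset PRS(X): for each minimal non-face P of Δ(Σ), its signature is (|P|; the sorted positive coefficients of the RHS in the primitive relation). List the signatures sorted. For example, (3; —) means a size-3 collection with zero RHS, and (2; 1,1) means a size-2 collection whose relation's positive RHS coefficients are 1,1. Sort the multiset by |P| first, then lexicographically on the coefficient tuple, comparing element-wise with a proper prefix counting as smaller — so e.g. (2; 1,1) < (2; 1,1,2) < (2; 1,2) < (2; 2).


5 collections generate NE(X_Σ); each relation:

  • {3,4}:  v_{3} + v_{4} = v_{2} + v_{5} + v_{6} ; sig = (2; 1,1,1)
  • {1,4,8}:  v_{1} + v_{4} + v_{8} = v_{2} ; sig = (3; 1)
  • {2,3,7}:  v_{2} + v_{3} + v_{7} = v_{1} + v_{8} ; sig = (3; 1,1)
  • {2,5,6,7}:  v_{2} + v_{5} + v_{6} + v_{7} = 0 ; sig = (4; —)
  • {1,5,6,8}:  v_{1} + v_{5} + v_{6} + v_{8} = v_{3} ; sig = (4; 1)

Signatures (|P|; sorted positive RHS coefficients), sorted:
    |P|=2: 1 collection, coeffs (1,1,1)
    |P|=3: 2 collections, coeffs (1), (1,1)
    |P|=4: 2 collections, coeffs (), (1)


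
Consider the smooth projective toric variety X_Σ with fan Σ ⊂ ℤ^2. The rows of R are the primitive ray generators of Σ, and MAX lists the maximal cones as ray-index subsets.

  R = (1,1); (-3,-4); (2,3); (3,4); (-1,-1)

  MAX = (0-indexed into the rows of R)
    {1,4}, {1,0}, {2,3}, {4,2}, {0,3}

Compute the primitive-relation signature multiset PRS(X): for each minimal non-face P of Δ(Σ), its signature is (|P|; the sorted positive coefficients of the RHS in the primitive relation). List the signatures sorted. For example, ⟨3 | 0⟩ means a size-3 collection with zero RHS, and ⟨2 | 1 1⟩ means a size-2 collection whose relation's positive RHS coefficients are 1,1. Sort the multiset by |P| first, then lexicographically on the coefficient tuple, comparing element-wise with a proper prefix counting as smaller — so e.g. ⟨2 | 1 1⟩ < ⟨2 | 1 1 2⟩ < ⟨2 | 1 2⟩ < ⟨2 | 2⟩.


The 5 primitive collections of Σ (r=5, n=2):

  P={0,4}:  v_{0} + v_{4} = 0 — sig = ⟨2 | 0⟩
  P={1,3}:  v_{1} + v_{3} = 0 — sig = ⟨2 | 0⟩
  P={0,2}:  v_{0} + v_{2} = v_{3} — sig = ⟨2 | 1⟩
  P={1,2}:  v_{1} + v_{2} = v_{4} — sig = ⟨2 | 1⟩
  P={3,4}:  v_{3} + v_{4} = v_{2} — sig = ⟨2 | 1⟩

Sorted signature multiset PRS(X):
    |P|=2: 5 collections, coeffs (), (), (1), (1), (1)


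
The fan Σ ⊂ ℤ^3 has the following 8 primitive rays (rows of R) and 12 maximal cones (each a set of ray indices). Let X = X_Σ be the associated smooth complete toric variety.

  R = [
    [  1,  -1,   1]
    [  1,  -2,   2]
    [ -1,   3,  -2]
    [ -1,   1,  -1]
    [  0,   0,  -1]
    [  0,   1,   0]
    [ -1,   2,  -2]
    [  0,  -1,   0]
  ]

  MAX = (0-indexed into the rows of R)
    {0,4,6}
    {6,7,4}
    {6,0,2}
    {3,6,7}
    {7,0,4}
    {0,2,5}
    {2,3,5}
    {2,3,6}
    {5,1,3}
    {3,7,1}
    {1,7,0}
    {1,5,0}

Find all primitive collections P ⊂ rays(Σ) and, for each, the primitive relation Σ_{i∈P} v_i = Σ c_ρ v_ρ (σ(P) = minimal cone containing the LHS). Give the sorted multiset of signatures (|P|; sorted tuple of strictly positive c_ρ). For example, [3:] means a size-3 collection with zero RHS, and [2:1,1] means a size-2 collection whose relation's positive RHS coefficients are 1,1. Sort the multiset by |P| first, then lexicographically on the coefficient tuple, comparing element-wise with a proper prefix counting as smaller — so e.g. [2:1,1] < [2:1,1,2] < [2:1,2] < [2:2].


|primitive collections| = 11. Relations:

  P = {0,3}:  v_{0} + v_{3} = 0  ⇒ sig = [2:]
  P = {1,6}:  v_{1} + v_{6} = 0  ⇒ sig = [2:]
  P = {5,7}:  v_{5} + v_{7} = 0  ⇒ sig = [2:]
  P = {1,2}:  v_{1} + v_{2} = v_{5}  ⇒ sig = [2:1]
  P = {2,7}:  v_{2} + v_{7} = v_{6}  ⇒ sig = [2:1]
  P = {5,6}:  v_{5} + v_{6} = v_{2}  ⇒ sig = [2:1]
  P = {1,4}:  v_{1} + v_{4} = v_{0} + v_{7}  ⇒ sig = [2:1,1]
  P = {3,4}:  v_{3} + v_{4} = v_{6} + v_{7}  ⇒ sig = [2:1,1]
  P = {4,5}:  v_{4} + v_{5} = v_{0} + v_{6}  ⇒ sig = [2:1,1]
  P = {2,4}:  v_{2} + v_{4} = v_{0} + 2·v_{6}  ⇒ sig = [2:1,2]
  P = {0,6,7}:  v_{0} + v_{6} + v_{7} = v_{4}  ⇒ sig = [3:1]

Hence PRS(X_Σ) =
{ [2:] ×3,  [2:1] ×3,  [2:1,1] ×3,  [2:1,2],  [3:1] }


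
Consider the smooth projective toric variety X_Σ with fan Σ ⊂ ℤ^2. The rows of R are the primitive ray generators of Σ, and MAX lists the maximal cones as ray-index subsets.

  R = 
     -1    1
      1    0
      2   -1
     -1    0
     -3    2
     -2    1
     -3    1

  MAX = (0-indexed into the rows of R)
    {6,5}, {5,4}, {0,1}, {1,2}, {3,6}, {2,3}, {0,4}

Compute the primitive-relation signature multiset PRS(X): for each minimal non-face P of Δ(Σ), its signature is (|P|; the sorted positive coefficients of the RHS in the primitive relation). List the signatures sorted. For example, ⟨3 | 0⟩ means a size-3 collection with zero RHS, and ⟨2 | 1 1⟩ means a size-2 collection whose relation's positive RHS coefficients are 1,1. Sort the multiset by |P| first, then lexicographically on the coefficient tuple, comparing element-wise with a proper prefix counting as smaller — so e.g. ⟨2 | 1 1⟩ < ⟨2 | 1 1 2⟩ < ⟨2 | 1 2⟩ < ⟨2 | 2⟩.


The 14 primitive collections of Σ (r=7, n=2):

  P = {1,3}:  v_{1} + v_{3} = 0  ⟹  sig = ⟨2 | 0⟩
  P = {2,5}:  v_{2} + v_{5} = 0  ⟹  sig = ⟨2 | 0⟩
  P = {0,2}:  v_{0} + v_{2} = v_{1}  ⟹  sig = ⟨2 | 1⟩
  P = {0,3}:  v_{0} + v_{3} = v_{5}  ⟹  sig = ⟨2 | 1⟩
  P = {0,5}:  v_{0} + v_{5} = v_{4}  ⟹  sig = ⟨2 | 1⟩
  P = {1,5}:  v_{1} + v_{5} = v_{0}  ⟹  sig = ⟨2 | 1⟩
  P = {1,6}:  v_{1} + v_{6} = v_{5}  ⟹  sig = ⟨2 | 1⟩
  P = {2,4}:  v_{2} + v_{4} = v_{0}  ⟹  sig = ⟨2 | 1⟩
  P = {2,6}:  v_{2} + v_{6} = v_{3}  ⟹  sig = ⟨2 | 1⟩
  P = {3,5}:  v_{3} + v_{5} = v_{6}  ⟹  sig = ⟨2 | 1⟩
  P = {0,6}:  v_{0} + v_{6} = 2·v_{5}  ⟹  sig = ⟨2 | 2⟩
  P = {1,4}:  v_{1} + v_{4} = 2·v_{0}  ⟹  sig = ⟨2 | 2⟩
  P = {3,4}:  v_{3} + v_{4} = 2·v_{5}  ⟹  sig = ⟨2 | 2⟩
  P = {4,6}:  v_{4} + v_{6} = 3·v_{5}  ⟹  sig = ⟨2 | 3⟩

Hence PRS(X_Σ) =
    |P|=2: 14 collections, coeffs (), (), (1), (1), (1), (1), (1), (1), (1), (1), (2), (2), (2), (3)


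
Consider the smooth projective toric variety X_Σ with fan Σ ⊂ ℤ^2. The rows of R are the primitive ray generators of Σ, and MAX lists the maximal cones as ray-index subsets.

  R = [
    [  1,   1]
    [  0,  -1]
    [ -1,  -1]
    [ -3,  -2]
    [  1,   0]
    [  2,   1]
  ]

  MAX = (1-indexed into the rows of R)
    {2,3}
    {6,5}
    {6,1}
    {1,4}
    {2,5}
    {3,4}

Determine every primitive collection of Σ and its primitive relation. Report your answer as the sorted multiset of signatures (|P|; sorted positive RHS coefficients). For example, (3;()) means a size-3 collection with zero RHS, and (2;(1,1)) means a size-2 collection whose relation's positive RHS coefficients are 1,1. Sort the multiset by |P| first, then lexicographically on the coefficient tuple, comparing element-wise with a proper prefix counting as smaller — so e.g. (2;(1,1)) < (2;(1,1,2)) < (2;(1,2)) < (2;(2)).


Minimal non-faces — 9 found among 6 rays, 6 max cones:

  P = {1,3}:  v_{1} + v_{3} = 0 ; sig = (2;())
  P = {1,2}:  v_{1} + v_{2} = v_{5} ; sig = (2;(1))
  P = {1,5}:  v_{1} + v_{5} = v_{6} ; sig = (2;(1))
  P = {3,5}:  v_{3} + v_{5} = v_{2} ; sig = (2;(1))
  P = {3,6}:  v_{3} + v_{6} = v_{5} ; sig = (2;(1))
  P = {4,6}:  v_{4} + v_{6} = v_{3} ; sig = (2;(1))
  P = {2,6}:  v_{2} + v_{6} = 2·v_{5} ; sig = (2;(2))
  P = {4,5}:  v_{4} + v_{5} = 2·v_{3} ; sig = (2;(2))
  P = {2,4}:  v_{2} + v_{4} = 3·v_{3} ; sig = (2;(3))

Signatures (|P|; sorted positive RHS coefficients), sorted:
{ (2;()),  (2;(1)) ×5,  (2;(2)) ×2,  (2;(3)) }


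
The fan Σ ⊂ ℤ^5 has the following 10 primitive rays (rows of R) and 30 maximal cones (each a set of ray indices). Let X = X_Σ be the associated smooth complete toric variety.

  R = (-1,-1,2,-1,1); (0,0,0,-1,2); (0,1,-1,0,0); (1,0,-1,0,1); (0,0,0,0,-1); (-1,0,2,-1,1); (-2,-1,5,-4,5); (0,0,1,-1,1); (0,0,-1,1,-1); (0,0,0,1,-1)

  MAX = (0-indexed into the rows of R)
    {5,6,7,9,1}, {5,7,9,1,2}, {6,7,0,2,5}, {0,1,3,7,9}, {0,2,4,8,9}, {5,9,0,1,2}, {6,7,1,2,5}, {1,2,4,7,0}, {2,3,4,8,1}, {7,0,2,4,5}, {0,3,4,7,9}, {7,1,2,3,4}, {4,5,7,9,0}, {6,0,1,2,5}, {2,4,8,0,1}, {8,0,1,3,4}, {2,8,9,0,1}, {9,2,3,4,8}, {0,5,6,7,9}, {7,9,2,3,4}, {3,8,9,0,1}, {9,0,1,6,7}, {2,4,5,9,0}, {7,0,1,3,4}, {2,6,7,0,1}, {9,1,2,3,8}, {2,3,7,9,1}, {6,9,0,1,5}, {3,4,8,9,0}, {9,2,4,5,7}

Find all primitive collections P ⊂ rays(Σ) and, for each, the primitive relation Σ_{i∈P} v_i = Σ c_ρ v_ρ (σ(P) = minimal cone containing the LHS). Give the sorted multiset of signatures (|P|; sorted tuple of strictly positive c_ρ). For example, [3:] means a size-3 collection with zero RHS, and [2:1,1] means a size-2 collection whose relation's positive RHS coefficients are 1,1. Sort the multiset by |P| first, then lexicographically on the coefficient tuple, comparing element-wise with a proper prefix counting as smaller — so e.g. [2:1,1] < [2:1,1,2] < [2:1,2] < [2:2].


12 minimal non-faces of Δ(Σ) (on 10 rays):

  P = {7,8}:  v_{7} + v_{8} = 0 ; sig = [2:]
  P = {3,5}:  v_{3} + v_{5} = v_{1} + v_{7} + v_{9} ; sig = [2:1,1,1]
  P = {5,8}:  v_{5} + v_{8} = v_{0} + v_{2} + v_{9} ; sig = [2:1,1,1]
  P = {6,8}:  v_{6} + v_{8} = v_{0} + v_{1} + v_{5} ; sig = [2:1,1,1]
  P = {3,6}:  v_{3} + v_{6} = v_{0} + 2·v_{1} + 2·v_{7} + v_{9} ; sig = [2:1,1,2,2]
  P = {4,6}:  v_{4} + v_{6} = 2·v_{0} + v_{2} + 2·v_{7} ; sig = [2:1,2,2]
  P = {1,4,9}:  v_{1} + v_{4} + v_{9} = 0 ; sig = [3:]
  P = {0,2,3}:  v_{0} + v_{2} + v_{3} = v_{1} ; sig = [3:1]
  P = {1,4,5}:  v_{1} + v_{4} + v_{5} = v_{0} + v_{2} + v_{7} ; sig = [3:1,1,1]
  P = {2,6,9}:  v_{2} + v_{6} + v_{9} = v_{1} + 2·v_{5} ; sig = [3:1,2]
  P = {0,1,5,7}:  v_{0} + v_{1} + v_{5} + v_{7} = v_{6} ; sig = [4:1]
  P = {0,2,7,9}:  v_{0} + v_{2} + v_{7} + v_{9} = v_{5} ; sig = [4:1]

so the primitive-relation signature multiset is
[[2:], [2:1,1,1], [2:1,1,1], [2:1,1,1], [2:1,1,2,2], [2:1,2,2], [3:], [3:1], [3:1,1,1], [3:1,2], [4:1], [4:1]]


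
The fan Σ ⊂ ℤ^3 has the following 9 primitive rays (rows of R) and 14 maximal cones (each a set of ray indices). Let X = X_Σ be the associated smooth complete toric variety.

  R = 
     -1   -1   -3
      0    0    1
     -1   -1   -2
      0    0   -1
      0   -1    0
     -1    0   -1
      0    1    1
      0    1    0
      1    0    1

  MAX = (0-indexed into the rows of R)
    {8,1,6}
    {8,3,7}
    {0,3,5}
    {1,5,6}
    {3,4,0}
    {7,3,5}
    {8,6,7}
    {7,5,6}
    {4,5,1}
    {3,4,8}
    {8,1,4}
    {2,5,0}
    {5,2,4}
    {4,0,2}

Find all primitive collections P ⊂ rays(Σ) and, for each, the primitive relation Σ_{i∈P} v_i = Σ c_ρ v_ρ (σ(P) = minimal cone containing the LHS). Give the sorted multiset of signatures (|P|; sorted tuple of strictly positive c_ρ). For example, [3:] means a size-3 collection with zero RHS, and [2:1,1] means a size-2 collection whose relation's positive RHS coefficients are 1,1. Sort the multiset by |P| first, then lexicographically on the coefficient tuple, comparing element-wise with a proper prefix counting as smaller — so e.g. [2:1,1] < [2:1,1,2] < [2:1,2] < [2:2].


Primitive collections (17):

  P = {1,3}:  v_{1} + v_{3} = 0  →  sig = [2:]
  P = {4,7}:  v_{4} + v_{7} = 0  →  sig = [2:]
  P = {5,8}:  v_{5} + v_{8} = 0  →  sig = [2:]
  P = {0,1}:  v_{0} + v_{1} = v_{2}  →  sig = [2:1]
  P = {1,7}:  v_{1} + v_{7} = v_{6}  →  sig = [2:1]
  P = {2,3}:  v_{2} + v_{3} = v_{0}  →  sig = [2:1]
  P = {2,6}:  v_{2} + v_{6} = v_{5}  →  sig = [2:1]
  P = {3,6}:  v_{3} + v_{6} = v_{7}  →  sig = [2:1]
  P = {4,6}:  v_{4} + v_{6} = v_{1}  →  sig = [2:1]
  P = {0,6}:  v_{0} + v_{6} = v_{3} + v_{5}  →  sig = [2:1,1]
  P = {1,2}:  v_{1} + v_{2} = v_{4} + v_{5}  →  sig = [2:1,1]
  P = {2,7}:  v_{2} + v_{7} = v_{3} + v_{5}  →  sig = [2:1,1]
  P = {2,8}:  v_{2} + v_{8} = v_{3} + v_{4}  →  sig = [2:1,1]
  P = {0,7}:  v_{0} + v_{7} = 2·v_{3} + v_{5}  →  sig = [2:1,2]
  P = {0,8}:  v_{0} + v_{8} = 2·v_{3} + v_{4}  →  sig = [2:1,2]
  P = {3,4,5}:  v_{3} + v_{4} + v_{5} = v_{2}  →  sig = [3:1]
  P = {0,4,5}:  v_{0} + v_{4} + v_{5} = 2·v_{2}  →  sig = [3:2]

Hence PRS(X_Σ) =
[[2:], [2:], [2:], [2:1], [2:1], [2:1], [2:1], [2:1], [2:1], [2:1,1], [2:1,1], [2:1,1], [2:1,1], [2:1,2], [2:1,2], [3:1], [3:2]]


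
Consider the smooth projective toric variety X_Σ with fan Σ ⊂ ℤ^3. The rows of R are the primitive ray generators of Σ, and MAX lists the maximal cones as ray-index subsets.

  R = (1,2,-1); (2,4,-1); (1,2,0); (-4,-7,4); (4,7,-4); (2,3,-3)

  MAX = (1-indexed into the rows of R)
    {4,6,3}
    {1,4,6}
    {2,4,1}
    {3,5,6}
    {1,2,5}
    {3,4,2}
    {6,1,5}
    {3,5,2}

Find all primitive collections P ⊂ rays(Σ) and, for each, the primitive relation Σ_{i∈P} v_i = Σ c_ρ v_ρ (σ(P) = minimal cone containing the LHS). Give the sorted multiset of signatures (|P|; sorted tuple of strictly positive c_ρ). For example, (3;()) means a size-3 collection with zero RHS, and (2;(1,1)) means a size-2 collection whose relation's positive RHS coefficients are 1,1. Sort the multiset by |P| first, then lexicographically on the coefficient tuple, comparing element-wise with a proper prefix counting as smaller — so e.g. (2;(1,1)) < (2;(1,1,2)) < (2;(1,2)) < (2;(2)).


Primitive collections (3):

  {4,5}:  v_{4} + v_{5} = 0  so sig = (2;())
  {1,3}:  v_{1} + v_{3} = v_{2}  so sig = (2;(1))
  {2,6}:  v_{2} + v_{6} = v_{5}  so sig = (2;(1))

Hence PRS(X_Σ) =
    (2;())
    (2;(1))
    (2;(1))
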